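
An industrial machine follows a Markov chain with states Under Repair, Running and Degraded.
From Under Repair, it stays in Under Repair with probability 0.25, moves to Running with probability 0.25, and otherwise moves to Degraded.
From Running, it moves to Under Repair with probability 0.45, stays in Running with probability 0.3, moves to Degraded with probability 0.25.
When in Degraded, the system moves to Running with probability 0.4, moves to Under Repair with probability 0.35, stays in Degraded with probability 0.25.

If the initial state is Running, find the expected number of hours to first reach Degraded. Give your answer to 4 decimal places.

2.9091

Let t(s) be the expected number of hours to first reach Degraded from state s, with t(Degraded) = 0. Conditioning on the first hour:
t(Under Repair) = 1 + 0.25·t(Under Repair) + 0.25·t(Running)
t(Running) = 1 + 0.45·t(Under Repair) + 0.3·t(Running)
Solving: t(Under Repair) = 2.3030, t(Running) = 2.9091.
Expected hours from Running to Degraded: 2.9091.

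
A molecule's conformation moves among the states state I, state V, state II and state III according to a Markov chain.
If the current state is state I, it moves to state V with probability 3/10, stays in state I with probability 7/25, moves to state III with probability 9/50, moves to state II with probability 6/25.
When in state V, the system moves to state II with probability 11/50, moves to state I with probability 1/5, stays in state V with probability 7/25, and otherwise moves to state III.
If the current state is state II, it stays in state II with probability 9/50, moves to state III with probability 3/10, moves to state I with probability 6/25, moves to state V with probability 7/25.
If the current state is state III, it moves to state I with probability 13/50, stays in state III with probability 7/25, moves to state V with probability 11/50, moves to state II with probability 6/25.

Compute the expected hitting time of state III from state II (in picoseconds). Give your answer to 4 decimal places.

3.6843

Let t(s) be the expected number of picoseconds to first reach state III from state s, with t(state III) = 0. Conditioning on the first picosecond:
t(state I) = 1 + 0.28·t(state I) + 0.3·t(state V) + 0.24·t(state II)
t(state V) = 1 + 0.2·t(state I) + 0.28·t(state V) + 0.22·t(state II)
t(state II) = 1 + 0.24·t(state I) + 0.28·t(state V) + 0.18·t(state II)
Solving: t(state I) = 4.1444, t(state V) = 3.6659, t(state II) = 3.6843.
Expected picoseconds from state II to state III: 3.6843.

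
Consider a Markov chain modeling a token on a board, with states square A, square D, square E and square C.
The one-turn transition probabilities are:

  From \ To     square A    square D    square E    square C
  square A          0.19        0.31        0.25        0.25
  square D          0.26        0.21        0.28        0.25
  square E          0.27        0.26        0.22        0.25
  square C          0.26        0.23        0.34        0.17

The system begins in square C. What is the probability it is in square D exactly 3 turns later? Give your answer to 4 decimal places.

Propagate the distribution vector 3 turns from square C.
After 0 turns: (0.0000, 0.0000, 0.0000, 1.0000)
After 1 turn: (0.2600, 0.2300, 0.3400, 0.1700)
After 2 turns: (0.2452, 0.2564, 0.2620, 0.2364)
After 3 turns: (0.2455, 0.2523, 0.2711, 0.2311)
P(in square D after 3 turns) = 0.2523

0.2523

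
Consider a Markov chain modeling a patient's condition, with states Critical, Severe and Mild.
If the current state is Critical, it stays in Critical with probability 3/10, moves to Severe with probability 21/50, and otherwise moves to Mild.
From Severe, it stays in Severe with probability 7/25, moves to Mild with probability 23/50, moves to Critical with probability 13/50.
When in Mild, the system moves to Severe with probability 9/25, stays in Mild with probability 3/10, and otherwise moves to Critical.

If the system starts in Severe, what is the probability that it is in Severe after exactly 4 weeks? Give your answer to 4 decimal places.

0.3500

Propagate the distribution vector 4 weeks from Severe.
After 0 weeks: (0.0000, 1.0000, 0.0000)
After 1 week: (0.2600, 0.2800, 0.4600)
After 2 weeks: (0.3072, 0.3532, 0.3396)
After 3 weeks: (0.2995, 0.3502, 0.3504)
After 4 weeks: (0.3000, 0.3500, 0.3500)
P(in Severe after 4 weeks) = 0.3500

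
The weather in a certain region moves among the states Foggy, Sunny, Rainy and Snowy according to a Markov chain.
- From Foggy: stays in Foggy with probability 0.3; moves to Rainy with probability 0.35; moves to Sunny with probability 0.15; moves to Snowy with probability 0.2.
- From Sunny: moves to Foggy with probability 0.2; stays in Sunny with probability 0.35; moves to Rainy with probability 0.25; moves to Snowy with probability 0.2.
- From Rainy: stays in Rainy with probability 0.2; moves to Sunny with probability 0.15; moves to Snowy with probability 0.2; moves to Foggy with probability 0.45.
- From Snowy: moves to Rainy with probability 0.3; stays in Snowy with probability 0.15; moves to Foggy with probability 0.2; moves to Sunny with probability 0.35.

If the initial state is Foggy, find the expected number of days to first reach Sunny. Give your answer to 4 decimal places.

Let t(s) be the expected number of days to first reach Sunny from state s, with t(Sunny) = 0. Conditioning on the first day:
t(Foggy) = 1 + 0.3·t(Foggy) + 0.35·t(Rainy) + 0.2·t(Snowy)
t(Rainy) = 1 + 0.45·t(Foggy) + 0.2·t(Rainy) + 0.2·t(Snowy)
t(Snowy) = 1 + 0.2·t(Foggy) + 0.3·t(Rainy) + 0.15·t(Snowy)
Solving: t(Foggy) = 5.3165, t(Rainy) = 5.3165, t(Snowy) = 4.3038.
Expected days from Foggy to Sunny: 5.3165.

5.3165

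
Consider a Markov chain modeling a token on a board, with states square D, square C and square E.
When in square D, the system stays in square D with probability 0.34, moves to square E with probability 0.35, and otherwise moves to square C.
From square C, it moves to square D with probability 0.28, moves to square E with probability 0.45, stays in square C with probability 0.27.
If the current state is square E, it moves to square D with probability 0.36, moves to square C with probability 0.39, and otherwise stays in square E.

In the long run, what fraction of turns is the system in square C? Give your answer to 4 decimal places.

0.3248

Let the stationary distribution be π with π = πP and π_1 + π_2 + π_3 = 1.
π_1 = 0.34·π_1 + 0.28·π_2 + 0.36·π_3
π_2 = 0.31·π_1 + 0.27·π_2 + 0.39·π_3
Solving with the normalization constraint gives π = (0.3275, 0.3248, 0.3477).
So the stationary probability of square C is 0.3248.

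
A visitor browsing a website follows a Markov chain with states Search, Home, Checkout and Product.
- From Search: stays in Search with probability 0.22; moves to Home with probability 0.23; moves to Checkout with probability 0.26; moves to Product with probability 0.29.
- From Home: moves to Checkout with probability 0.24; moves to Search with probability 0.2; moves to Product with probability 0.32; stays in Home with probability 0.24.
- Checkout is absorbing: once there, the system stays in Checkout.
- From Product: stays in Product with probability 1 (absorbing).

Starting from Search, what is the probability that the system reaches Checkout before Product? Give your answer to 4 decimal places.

0.4623

Let h(s) be the probability of absorption at Checkout starting from transient state s. Then h(Checkout) = 1 and h(Product) = 0. By first-step analysis:
h(Search) = 0.22·h(Search) + 0.23·h(Home) + 0.26·1 + 0.29·0
h(Home) = 0.2·h(Search) + 0.24·h(Home) + 0.24·1 + 0.32·0
Solving: h(Search) = 0.4623, h(Home) = 0.4375.
Starting from Search, the probability is 0.4623.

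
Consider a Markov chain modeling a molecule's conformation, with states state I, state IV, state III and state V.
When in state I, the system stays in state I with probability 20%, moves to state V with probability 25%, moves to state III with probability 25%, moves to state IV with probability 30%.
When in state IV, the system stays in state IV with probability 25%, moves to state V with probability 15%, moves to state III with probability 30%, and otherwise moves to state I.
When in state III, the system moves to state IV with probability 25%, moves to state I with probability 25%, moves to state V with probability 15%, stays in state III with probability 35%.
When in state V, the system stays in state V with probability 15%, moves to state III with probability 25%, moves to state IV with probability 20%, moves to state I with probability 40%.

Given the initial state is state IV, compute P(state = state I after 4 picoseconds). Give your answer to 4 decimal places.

Propagate the distribution vector 4 picoseconds from state IV.
After 0 picoseconds: (0.0000, 1.0000, 0.0000, 0.0000)
After 1 picosecond: (0.3000, 0.2500, 0.3000, 0.1500)
After 2 picoseconds: (0.2700, 0.2575, 0.2925, 0.1800)
After 3 picoseconds: (0.2764, 0.2545, 0.2921, 0.1770)
After 4 picoseconds: (0.2755, 0.2550, 0.2919, 0.1776)
P(in state I after 4 picoseconds) = 0.2755

0.2755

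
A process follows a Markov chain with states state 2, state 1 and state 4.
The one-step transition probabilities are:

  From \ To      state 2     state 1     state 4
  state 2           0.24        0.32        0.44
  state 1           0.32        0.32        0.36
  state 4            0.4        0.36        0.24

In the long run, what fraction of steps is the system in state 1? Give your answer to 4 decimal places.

0.3338

Let the stationary distribution be π with π = πP and π_1 + π_2 + π_3 = 1.
π_1 = 0.24·π_1 + 0.32·π_2 + 0.4·π_3
π_2 = 0.32·π_1 + 0.32·π_2 + 0.36·π_3
Solving with the normalization constraint gives π = (0.3218, 0.3338, 0.3444).
So the stationary probability of state 1 is 0.3338.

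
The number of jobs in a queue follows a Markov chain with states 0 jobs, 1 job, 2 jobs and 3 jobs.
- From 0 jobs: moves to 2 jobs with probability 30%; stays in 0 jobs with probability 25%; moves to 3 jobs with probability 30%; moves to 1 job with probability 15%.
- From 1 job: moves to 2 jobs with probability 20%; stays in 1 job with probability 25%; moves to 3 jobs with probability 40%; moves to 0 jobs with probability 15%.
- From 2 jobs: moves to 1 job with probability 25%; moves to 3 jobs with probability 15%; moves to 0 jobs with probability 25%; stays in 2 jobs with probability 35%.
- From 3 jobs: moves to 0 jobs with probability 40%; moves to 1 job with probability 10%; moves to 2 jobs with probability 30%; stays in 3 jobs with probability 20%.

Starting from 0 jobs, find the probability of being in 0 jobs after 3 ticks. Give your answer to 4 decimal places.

Propagate the distribution vector 3 ticks from 0 jobs.
After 0 ticks: (1.0000, 0.0000, 0.0000, 0.0000)
After 1 tick: (0.2500, 0.1500, 0.3000, 0.3000)
After 2 ticks: (0.2800, 0.1800, 0.3000, 0.2400)
After 3 ticks: (0.2680, 0.1860, 0.2970, 0.2490)
P(in 0 jobs after 3 ticks) = 0.2680

0.2680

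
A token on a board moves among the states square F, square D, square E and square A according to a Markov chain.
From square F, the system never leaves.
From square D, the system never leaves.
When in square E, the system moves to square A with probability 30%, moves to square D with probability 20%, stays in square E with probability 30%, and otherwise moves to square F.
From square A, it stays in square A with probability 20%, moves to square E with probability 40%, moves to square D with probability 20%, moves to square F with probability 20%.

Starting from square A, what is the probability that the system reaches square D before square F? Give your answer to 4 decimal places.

0.5000

Let h(s) be the probability of absorption at square D starting from transient state s. Then h(square D) = 1 and h(square F) = 0. By first-step analysis:
h(square E) = 0.2·0 + 0.2·1 + 0.3·h(square E) + 0.3·h(square A)
h(square A) = 0.2·0 + 0.2·1 + 0.4·h(square E) + 0.2·h(square A)
Solving: h(square E) = 0.5000, h(square A) = 0.5000.
Starting from square A, the probability is 0.5000.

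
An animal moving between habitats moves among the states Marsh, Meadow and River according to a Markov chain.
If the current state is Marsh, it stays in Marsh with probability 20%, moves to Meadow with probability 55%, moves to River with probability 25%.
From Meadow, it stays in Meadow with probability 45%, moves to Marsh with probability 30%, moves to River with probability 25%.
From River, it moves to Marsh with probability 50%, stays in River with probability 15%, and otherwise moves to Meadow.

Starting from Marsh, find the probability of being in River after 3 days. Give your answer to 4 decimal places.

0.2275

Propagate the distribution vector 3 days from Marsh.
After 0 days: (1.0000, 0.0000, 0.0000)
After 1 day: (0.2000, 0.5500, 0.2500)
After 2 days: (0.3300, 0.4450, 0.2250)
After 3 days: (0.3120, 0.4605, 0.2275)
P(in River after 3 days) = 0.2275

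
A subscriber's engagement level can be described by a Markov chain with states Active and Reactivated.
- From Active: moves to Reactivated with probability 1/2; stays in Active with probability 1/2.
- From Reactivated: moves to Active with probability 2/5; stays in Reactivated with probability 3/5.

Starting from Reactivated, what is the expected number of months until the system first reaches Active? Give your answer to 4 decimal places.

2.5000

Let t(s) be the expected number of months to first reach Active from state s, with t(Active) = 0. Conditioning on the first month:
t(Reactivated) = 1 + 0.6·t(Reactivated)
Solving: t(Reactivated) = 2.5000.
Expected months from Reactivated to Active: 2.5000.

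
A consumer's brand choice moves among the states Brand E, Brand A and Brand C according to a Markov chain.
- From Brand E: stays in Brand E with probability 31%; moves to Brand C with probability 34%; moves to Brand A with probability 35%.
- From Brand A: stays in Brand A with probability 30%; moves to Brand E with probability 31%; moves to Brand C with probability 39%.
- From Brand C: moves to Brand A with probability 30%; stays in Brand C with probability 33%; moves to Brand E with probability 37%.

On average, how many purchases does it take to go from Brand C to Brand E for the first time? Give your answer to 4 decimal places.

Let t(s) be the expected number of purchases to first reach Brand E from state s, with t(Brand E) = 0. Conditioning on the first purchase:
t(Brand A) = 1 + 0.3·t(Brand A) + 0.39·t(Brand C)
t(Brand C) = 1 + 0.3·t(Brand A) + 0.33·t(Brand C)
Solving: t(Brand A) = 3.0114, t(Brand C) = 2.8409.
Expected purchases from Brand C to Brand E: 2.8409.

2.8409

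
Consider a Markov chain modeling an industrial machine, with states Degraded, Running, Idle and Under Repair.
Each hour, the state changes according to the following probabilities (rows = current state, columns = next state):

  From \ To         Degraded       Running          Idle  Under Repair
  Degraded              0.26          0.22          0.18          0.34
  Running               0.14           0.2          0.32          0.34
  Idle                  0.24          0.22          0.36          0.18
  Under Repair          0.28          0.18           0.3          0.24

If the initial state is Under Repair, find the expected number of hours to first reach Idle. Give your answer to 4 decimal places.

3.6480

Let t(s) be the expected number of hours to first reach Idle from state s, with t(Idle) = 0. Conditioning on the first hour:
t(Degraded) = 1 + 0.26·t(Degraded) + 0.22·t(Running) + 0.34·t(Under Repair)
t(Running) = 1 + 0.14·t(Degraded) + 0.2·t(Running) + 0.34·t(Under Repair)
t(Under Repair) = 1 + 0.28·t(Degraded) + 0.18·t(Running) + 0.24·t(Under Repair)
Solving: t(Degraded) = 4.0718, t(Running) = 3.5129, t(Under Repair) = 3.6480.
Expected hours from Under Repair to Idle: 3.6480.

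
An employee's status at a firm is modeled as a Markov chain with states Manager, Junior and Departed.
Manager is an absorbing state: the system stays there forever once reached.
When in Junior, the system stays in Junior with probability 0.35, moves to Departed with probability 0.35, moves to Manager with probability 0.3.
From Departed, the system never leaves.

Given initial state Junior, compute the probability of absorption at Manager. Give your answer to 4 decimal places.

0.4615

Let h(s) be the probability of absorption at Manager starting from transient state s. Then h(Manager) = 1 and h(Departed) = 0. By first-step analysis:
h(Junior) = 0.3·1 + 0.35·h(Junior) + 0.35·0
Solving: h(Junior) = 0.4615.
Starting from Junior, the probability is 0.4615.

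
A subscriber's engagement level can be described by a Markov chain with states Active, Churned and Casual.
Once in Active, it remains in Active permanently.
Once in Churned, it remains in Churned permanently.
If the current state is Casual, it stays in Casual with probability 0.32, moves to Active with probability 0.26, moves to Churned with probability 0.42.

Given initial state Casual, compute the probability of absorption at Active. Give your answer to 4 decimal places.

Let h(s) be the probability of absorption at Active starting from transient state s. Then h(Active) = 1 and h(Churned) = 0. By first-step analysis:
h(Casual) = 0.26·1 + 0.42·0 + 0.32·h(Casual)
Solving: h(Casual) = 0.3824.
Starting from Casual, the probability is 0.3824.

0.3824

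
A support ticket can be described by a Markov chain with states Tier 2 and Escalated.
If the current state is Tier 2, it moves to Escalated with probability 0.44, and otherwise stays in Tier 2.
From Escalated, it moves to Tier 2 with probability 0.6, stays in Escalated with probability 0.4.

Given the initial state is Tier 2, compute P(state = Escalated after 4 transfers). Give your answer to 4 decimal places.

Propagate the distribution vector 4 transfers from Tier 2.
After 0 transfers: (1.0000, 0.0000)
After 1 transfer: (0.5600, 0.4400)
After 2 transfers: (0.5776, 0.4224)
After 3 transfers: (0.5769, 0.4231)
After 4 transfers: (0.5769, 0.4231)
P(in Escalated after 4 transfers) = 0.4231

0.4231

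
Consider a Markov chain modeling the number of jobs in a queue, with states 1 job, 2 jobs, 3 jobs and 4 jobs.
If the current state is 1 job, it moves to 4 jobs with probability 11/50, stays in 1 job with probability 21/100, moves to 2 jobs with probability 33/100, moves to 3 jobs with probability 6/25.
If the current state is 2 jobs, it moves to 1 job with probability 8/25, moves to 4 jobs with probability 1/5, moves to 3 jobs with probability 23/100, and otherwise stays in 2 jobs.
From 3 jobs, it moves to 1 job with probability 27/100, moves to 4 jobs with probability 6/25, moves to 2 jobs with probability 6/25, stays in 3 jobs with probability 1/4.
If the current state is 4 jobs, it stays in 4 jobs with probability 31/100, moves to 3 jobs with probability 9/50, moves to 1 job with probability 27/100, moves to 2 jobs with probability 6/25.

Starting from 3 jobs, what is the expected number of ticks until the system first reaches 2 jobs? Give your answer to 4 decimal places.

Let t(s) be the expected number of ticks to first reach 2 jobs from state s, with t(2 jobs) = 0. Conditioning on the first tick:
t(1 job) = 1 + 0.21·t(1 job) + 0.24·t(3 jobs) + 0.22·t(4 jobs)
t(3 jobs) = 1 + 0.27·t(1 job) + 0.25·t(3 jobs) + 0.24·t(4 jobs)
t(4 jobs) = 1 + 0.27·t(1 job) + 0.18·t(3 jobs) + 0.31·t(4 jobs)
Solving: t(1 job) = 3.4804, t(3 jobs) = 3.8034, t(4 jobs) = 3.8034.
Expected ticks from 3 jobs to 2 jobs: 3.8034.

3.8034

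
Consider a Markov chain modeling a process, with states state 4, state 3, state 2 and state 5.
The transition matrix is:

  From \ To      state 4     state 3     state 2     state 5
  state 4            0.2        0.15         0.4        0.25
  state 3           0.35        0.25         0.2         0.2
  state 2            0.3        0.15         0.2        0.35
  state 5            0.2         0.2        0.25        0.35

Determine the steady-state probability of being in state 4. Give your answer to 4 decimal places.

Let the stationary distribution be π with π = πP and π_1 + π_2 + π_3 + π_4 = 1.
π_1 = 0.2·π_1 + 0.35·π_2 + 0.3·π_3 + 0.2·π_4
π_2 = 0.15·π_1 + 0.25·π_2 + 0.15·π_3 + 0.2·π_4
π_3 = 0.4·π_1 + 0.2·π_2 + 0.2·π_3 + 0.25·π_4
Solving with the normalization constraint gives π = (0.2540, 0.1832, 0.2657, 0.2971).
So the stationary probability of state 4 is 0.2540.

0.2540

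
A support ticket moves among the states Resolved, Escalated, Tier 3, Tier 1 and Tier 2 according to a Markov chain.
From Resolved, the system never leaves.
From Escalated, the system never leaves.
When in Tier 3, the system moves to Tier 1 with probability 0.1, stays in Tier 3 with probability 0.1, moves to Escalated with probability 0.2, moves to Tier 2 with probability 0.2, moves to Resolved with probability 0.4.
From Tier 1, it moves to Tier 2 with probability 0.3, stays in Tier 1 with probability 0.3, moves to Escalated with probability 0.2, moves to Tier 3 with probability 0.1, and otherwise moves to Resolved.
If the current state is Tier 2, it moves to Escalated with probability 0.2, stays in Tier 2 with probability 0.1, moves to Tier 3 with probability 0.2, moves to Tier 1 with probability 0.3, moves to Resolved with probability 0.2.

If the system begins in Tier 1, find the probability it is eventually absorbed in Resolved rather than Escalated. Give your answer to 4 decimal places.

0.4462

Let h(s) be the probability of absorption at Resolved starting from transient state s. Then h(Resolved) = 1 and h(Escalated) = 0. By first-step analysis:
h(Tier 3) = 0.4·1 + 0.2·0 + 0.1·h(Tier 3) + 0.1·h(Tier 1) + 0.2·h(Tier 2)
h(Tier 1) = 0.1·1 + 0.2·0 + 0.1·h(Tier 3) + 0.3·h(Tier 1) + 0.3·h(Tier 2)
h(Tier 2) = 0.2·1 + 0.2·0 + 0.2·h(Tier 3) + 0.3·h(Tier 1) + 0.1·h(Tier 2)
Solving: h(Tier 3) = 0.6064, h(Tier 1) = 0.4462, h(Tier 2) = 0.5057.
Starting from Tier 1, the probability is 0.4462.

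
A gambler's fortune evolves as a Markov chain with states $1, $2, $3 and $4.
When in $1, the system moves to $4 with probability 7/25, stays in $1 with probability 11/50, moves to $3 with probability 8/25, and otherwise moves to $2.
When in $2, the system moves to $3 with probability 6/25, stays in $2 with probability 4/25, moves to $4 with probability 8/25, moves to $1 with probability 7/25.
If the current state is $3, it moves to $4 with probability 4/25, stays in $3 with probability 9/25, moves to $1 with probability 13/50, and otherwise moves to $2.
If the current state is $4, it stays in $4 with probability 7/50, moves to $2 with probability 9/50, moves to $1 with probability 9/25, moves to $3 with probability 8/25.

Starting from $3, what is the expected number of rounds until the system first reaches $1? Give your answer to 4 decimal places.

3.5356

Let t(s) be the expected number of rounds to first reach $1 from state s, with t($1) = 0. Conditioning on the first round:
t($2) = 1 + 0.16·t($2) + 0.24·t($3) + 0.32·t($4)
t($3) = 1 + 0.22·t($2) + 0.36·t($3) + 0.16·t($4)
t($4) = 1 + 0.18·t($2) + 0.32·t($3) + 0.14·t($4)
Solving: t($2) = 3.4172, t($3) = 3.5356, t($4) = 3.1936.
Expected rounds from $3 to $1: 3.5356.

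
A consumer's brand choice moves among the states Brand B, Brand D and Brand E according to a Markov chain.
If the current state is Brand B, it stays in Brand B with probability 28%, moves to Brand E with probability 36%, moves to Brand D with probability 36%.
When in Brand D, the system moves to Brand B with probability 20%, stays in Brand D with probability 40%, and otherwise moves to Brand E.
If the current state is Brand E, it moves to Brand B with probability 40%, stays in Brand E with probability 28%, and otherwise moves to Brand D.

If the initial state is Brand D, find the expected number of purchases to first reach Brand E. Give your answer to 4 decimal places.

Let t(s) be the expected number of purchases to first reach Brand E from state s, with t(Brand E) = 0. Conditioning on the first purchase:
t(Brand B) = 1 + 0.28·t(Brand B) + 0.36·t(Brand D)
t(Brand D) = 1 + 0.2·t(Brand B) + 0.4·t(Brand D)
Solving: t(Brand B) = 2.6667, t(Brand D) = 2.5556.
Expected purchases from Brand D to Brand E: 2.5556.

2.5556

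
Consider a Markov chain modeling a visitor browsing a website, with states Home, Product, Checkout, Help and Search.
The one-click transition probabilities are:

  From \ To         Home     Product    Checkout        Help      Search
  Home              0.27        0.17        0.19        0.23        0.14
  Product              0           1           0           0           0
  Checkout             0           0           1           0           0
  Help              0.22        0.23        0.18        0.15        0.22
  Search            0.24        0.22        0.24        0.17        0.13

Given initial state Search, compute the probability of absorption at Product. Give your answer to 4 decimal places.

0.4914

Let h(s) be the probability of absorption at Product starting from transient state s. Then h(Product) = 1 and h(Checkout) = 0. By first-step analysis:
h(Home) = 0.27·h(Home) + 0.17·1 + 0.19·0 + 0.23·h(Help) + 0.14·h(Search)
h(Help) = 0.22·h(Home) + 0.23·1 + 0.18·0 + 0.15·h(Help) + 0.22·h(Search)
h(Search) = 0.24·h(Home) + 0.22·1 + 0.24·0 + 0.17·h(Help) + 0.13·h(Search)
Solving: h(Home) = 0.4926, h(Help) = 0.5253, h(Search) = 0.4914.
Starting from Search, the probability is 0.4914.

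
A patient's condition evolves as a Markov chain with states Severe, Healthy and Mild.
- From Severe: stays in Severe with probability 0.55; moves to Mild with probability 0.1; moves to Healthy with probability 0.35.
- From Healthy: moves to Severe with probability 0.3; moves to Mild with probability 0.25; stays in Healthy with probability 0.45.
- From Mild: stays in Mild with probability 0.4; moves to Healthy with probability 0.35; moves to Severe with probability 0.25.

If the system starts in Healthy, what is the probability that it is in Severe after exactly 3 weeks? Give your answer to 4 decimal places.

Propagate the distribution vector 3 weeks from Healthy.
After 0 weeks: (0.0000, 1.0000, 0.0000)
After 1 week: (0.3000, 0.4500, 0.2500)
After 2 weeks: (0.3625, 0.3950, 0.2425)
After 3 weeks: (0.3785, 0.3895, 0.2320)
P(in Severe after 3 weeks) = 0.3785

0.3785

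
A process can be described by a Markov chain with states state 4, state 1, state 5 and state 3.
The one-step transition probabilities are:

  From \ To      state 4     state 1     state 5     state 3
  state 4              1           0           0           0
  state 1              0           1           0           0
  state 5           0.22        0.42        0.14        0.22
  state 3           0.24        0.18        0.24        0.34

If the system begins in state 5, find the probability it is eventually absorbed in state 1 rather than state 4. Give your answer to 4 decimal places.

0.6154

Let h(s) be the probability of absorption at state 1 starting from transient state s. Then h(state 1) = 1 and h(state 4) = 0. By first-step analysis:
h(state 5) = 0.22·0 + 0.42·1 + 0.14·h(state 5) + 0.22·h(state 3)
h(state 3) = 0.24·0 + 0.18·1 + 0.24·h(state 5) + 0.34·h(state 3)
Solving: h(state 5) = 0.6154, h(state 3) = 0.4965.
Starting from state 5, the probability is 0.6154.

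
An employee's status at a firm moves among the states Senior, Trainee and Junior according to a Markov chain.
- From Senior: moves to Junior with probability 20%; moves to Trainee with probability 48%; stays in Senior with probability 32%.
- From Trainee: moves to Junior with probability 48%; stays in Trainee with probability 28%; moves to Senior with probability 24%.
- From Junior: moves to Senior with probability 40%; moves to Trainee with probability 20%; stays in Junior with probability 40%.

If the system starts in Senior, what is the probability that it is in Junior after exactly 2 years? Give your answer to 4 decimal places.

Sum over the intermediate state after 1 year:
P = P(Senior→Senior)·P(Senior→Junior) + P(Senior→Trainee)·P(Trainee→Junior) + P(Senior→Junior)·P(Junior→Junior)
  = 0.32×0.2 + 0.48×0.48 + 0.2×0.4
  = 0.0640 + 0.2304 + 0.0800 = 0.3744

0.3744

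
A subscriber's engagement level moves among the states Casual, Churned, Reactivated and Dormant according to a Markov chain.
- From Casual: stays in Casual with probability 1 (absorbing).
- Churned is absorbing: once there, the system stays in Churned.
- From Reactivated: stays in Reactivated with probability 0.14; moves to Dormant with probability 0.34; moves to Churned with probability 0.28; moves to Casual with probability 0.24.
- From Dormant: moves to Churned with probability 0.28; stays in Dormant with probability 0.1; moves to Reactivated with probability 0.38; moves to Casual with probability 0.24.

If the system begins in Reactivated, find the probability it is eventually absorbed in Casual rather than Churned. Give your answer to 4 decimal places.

0.4615

Let h(s) be the probability of absorption at Casual starting from transient state s. Then h(Casual) = 1 and h(Churned) = 0. By first-step analysis:
h(Reactivated) = 0.24·1 + 0.28·0 + 0.14·h(Reactivated) + 0.34·h(Dormant)
h(Dormant) = 0.24·1 + 0.28·0 + 0.38·h(Reactivated) + 0.1·h(Dormant)
Solving: h(Reactivated) = 0.4615, h(Dormant) = 0.4615.
Starting from Reactivated, the probability is 0.4615.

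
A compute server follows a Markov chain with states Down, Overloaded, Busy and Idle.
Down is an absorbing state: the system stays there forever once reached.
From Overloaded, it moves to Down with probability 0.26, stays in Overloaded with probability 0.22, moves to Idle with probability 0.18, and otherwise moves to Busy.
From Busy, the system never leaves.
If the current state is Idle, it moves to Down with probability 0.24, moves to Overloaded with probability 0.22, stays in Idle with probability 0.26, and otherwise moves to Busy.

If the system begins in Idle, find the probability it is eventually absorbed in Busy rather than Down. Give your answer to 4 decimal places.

Let h(s) be the probability of absorption at Busy starting from transient state s. Then h(Busy) = 1 and h(Down) = 0. By first-step analysis:
h(Overloaded) = 0.26·0 + 0.22·h(Overloaded) + 0.34·1 + 0.18·h(Idle)
h(Idle) = 0.24·0 + 0.22·h(Overloaded) + 0.28·1 + 0.26·h(Idle)
Solving: h(Overloaded) = 0.5618, h(Idle) = 0.5454.
Starting from Idle, the probability is 0.5454.

0.5454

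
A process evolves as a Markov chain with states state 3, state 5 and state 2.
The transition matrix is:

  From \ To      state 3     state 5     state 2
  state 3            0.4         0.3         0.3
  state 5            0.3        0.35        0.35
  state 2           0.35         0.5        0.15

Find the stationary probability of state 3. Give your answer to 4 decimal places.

0.3487

Let the stationary distribution be π with π = πP and π_1 + π_2 + π_3 = 1.
π_1 = 0.4·π_1 + 0.3·π_2 + 0.35·π_3
π_2 = 0.3·π_1 + 0.35·π_2 + 0.5·π_3
Solving with the normalization constraint gives π = (0.3487, 0.3741, 0.2771).
So the stationary probability of state 3 is 0.3487.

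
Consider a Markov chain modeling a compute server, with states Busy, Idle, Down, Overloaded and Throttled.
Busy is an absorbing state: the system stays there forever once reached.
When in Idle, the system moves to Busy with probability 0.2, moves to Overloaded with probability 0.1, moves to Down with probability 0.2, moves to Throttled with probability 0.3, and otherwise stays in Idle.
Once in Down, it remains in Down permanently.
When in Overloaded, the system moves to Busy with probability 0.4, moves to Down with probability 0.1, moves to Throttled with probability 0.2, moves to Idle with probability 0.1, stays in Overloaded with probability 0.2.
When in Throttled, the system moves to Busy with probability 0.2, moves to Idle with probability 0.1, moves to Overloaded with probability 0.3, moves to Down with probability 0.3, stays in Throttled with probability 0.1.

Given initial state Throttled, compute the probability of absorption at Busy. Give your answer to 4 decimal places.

0.5124

Let h(s) be the probability of absorption at Busy starting from transient state s. Then h(Busy) = 1 and h(Down) = 0. By first-step analysis:
h(Idle) = 0.2·1 + 0.2·h(Idle) + 0.2·0 + 0.1·h(Overloaded) + 0.3·h(Throttled)
h(Overloaded) = 0.4·1 + 0.1·h(Idle) + 0.1·0 + 0.2·h(Overloaded) + 0.2·h(Throttled)
h(Throttled) = 0.2·1 + 0.1·h(Idle) + 0.3·0 + 0.3·h(Overloaded) + 0.1·h(Throttled)
Solving: h(Idle) = 0.5289, h(Overloaded) = 0.6942, h(Throttled) = 0.5124.
Starting from Throttled, the probability is 0.5124.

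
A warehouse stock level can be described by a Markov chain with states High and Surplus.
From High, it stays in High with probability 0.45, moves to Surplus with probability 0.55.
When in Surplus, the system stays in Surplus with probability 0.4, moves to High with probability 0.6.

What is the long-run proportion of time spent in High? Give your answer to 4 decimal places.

Let the stationary distribution be π with π = πP and π_1 + π_2 = 1.
π_1 = 0.45·π_1 + 0.6·π_2
Solving with the normalization constraint gives π = (0.5217, 0.4783).
So the stationary probability of High is 0.5217.

0.5217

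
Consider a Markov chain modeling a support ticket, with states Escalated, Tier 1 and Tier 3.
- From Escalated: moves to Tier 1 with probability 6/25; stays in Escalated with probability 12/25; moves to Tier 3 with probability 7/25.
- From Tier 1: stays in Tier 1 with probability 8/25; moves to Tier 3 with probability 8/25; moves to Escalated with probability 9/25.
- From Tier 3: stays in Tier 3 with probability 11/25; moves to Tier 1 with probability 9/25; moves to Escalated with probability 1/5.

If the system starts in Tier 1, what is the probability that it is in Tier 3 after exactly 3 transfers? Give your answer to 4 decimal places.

Propagate the distribution vector 3 transfers from Tier 1.
After 0 transfers: (0.0000, 1.0000, 0.0000)
After 1 transfer: (0.3600, 0.3200, 0.3200)
After 2 transfers: (0.3520, 0.3040, 0.3440)
After 3 transfers: (0.3472, 0.3056, 0.3472)
P(in Tier 3 after 3 transfers) = 0.3472

0.3472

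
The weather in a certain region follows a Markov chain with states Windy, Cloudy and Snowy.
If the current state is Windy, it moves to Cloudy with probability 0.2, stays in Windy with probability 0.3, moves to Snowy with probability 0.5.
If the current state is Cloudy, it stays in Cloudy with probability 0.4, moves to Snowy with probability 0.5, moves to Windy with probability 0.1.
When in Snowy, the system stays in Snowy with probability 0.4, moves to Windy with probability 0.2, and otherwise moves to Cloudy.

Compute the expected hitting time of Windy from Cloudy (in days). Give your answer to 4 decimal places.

6.8750

Let t(s) be the expected number of days to first reach Windy from state s, with t(Windy) = 0. Conditioning on the first day:
t(Cloudy) = 1 + 0.4·t(Cloudy) + 0.5·t(Snowy)
t(Snowy) = 1 + 0.4·t(Cloudy) + 0.4·t(Snowy)
Solving: t(Cloudy) = 6.8750, t(Snowy) = 6.2500.
Expected days from Cloudy to Windy: 6.8750.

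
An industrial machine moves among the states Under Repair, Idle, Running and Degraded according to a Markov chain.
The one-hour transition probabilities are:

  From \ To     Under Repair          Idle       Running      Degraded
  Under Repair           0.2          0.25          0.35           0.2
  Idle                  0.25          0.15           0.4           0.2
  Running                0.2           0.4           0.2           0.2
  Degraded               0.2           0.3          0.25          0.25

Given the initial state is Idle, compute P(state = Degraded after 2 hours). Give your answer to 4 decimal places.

Propagate the distribution vector 2 hours from Idle.
After 0 hours: (0.0000, 1.0000, 0.0000, 0.0000)
After 1 hour: (0.2500, 0.1500, 0.4000, 0.2000)
After 2 hours: (0.2075, 0.3050, 0.2775, 0.2100)
P(in Degraded after 2 hours) = 0.2100

0.2100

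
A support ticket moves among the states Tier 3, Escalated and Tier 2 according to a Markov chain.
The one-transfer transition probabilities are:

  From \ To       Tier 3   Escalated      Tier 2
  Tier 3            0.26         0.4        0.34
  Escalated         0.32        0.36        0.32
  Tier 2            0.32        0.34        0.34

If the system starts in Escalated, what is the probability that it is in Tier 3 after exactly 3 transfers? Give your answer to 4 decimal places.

0.3020

Propagate the distribution vector 3 transfers from Escalated.
After 0 transfers: (0.0000, 1.0000, 0.0000)
After 1 transfer: (0.3200, 0.3600, 0.3200)
After 2 transfers: (0.3008, 0.3664, 0.3328)
After 3 transfers: (0.3020, 0.3654, 0.3327)
P(in Tier 3 after 3 transfers) = 0.3020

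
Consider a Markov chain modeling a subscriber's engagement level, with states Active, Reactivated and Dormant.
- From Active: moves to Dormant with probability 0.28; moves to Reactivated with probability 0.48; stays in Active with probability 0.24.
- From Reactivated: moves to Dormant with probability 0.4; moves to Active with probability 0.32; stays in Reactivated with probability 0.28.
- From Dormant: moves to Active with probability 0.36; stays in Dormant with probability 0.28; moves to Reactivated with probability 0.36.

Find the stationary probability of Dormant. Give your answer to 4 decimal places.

Let the stationary distribution be π with π = πP and π_1 + π_2 + π_3 = 1.
π_1 = 0.24·π_1 + 0.32·π_2 + 0.36·π_3
π_2 = 0.48·π_1 + 0.28·π_2 + 0.36·π_3
Solving with the normalization constraint gives π = (0.3083, 0.3676, 0.3241).
So the stationary probability of Dormant is 0.3241.

0.3241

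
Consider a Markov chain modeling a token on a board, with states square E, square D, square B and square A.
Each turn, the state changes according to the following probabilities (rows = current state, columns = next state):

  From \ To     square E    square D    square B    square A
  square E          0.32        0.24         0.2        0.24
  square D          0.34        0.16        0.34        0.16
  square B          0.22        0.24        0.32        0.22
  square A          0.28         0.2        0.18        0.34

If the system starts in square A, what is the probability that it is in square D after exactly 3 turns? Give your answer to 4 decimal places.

0.2130

Propagate the distribution vector 3 turns from square A.
After 0 turns: (0.0000, 0.0000, 0.0000, 1.0000)
After 1 turn: (0.2800, 0.2000, 0.1800, 0.3400)
After 2 turns: (0.2924, 0.2104, 0.2428, 0.2544)
After 3 turns: (0.2898, 0.2130, 0.2535, 0.2438)
P(in square D after 3 turns) = 0.2130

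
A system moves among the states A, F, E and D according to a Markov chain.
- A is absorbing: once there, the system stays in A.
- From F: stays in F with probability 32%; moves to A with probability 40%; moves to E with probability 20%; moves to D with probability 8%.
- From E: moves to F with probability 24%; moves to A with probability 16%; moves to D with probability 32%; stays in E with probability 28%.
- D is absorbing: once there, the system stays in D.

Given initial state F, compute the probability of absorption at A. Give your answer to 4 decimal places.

0.7246

Let h(s) be the probability of absorption at A starting from transient state s. Then h(A) = 1 and h(D) = 0. By first-step analysis:
h(F) = 0.4·1 + 0.32·h(F) + 0.2·h(E) + 0.08·0
h(E) = 0.16·1 + 0.24·h(F) + 0.28·h(E) + 0.32·0
Solving: h(F) = 0.7246, h(E) = 0.4638.
Starting from F, the probability is 0.7246.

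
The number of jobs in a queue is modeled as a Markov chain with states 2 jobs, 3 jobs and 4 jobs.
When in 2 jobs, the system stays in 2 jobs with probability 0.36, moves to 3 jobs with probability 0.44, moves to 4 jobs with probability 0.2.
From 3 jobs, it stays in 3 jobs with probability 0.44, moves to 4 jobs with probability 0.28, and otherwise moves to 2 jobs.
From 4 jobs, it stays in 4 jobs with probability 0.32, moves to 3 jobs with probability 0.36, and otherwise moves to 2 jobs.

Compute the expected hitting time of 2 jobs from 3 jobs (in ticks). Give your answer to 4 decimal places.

Let t(s) be the expected number of ticks to first reach 2 jobs from state s, with t(2 jobs) = 0. Conditioning on the first tick:
t(3 jobs) = 1 + 0.44·t(3 jobs) + 0.28·t(4 jobs)
t(4 jobs) = 1 + 0.36·t(3 jobs) + 0.32·t(4 jobs)
Solving: t(3 jobs) = 3.4286, t(4 jobs) = 3.2857.
Expected ticks from 3 jobs to 2 jobs: 3.4286.

3.4286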